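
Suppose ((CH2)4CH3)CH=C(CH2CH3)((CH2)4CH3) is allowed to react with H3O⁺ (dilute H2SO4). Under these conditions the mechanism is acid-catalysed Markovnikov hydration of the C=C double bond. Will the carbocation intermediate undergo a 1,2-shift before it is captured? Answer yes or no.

no

The first-formed carbocation is tertiary.
No single 1,2-shift to an adjacent carbon would produce a more-substituted cation than the one already present, so no rearrangement occurs.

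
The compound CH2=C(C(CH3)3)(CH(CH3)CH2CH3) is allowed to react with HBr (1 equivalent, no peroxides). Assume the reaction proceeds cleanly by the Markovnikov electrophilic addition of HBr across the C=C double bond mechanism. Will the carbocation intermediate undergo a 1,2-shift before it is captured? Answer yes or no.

The first-formed carbocation is tertiary.
No single 1,2-shift to an adjacent carbon would produce a more-substituted cation than the one already present, so no rearrangement occurs.

no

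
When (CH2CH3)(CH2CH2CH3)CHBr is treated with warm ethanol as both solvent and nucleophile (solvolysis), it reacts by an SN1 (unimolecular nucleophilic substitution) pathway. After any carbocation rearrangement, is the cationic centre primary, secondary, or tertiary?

secondary

Step 1: Unassisted departure of Br⁻ (taking the C–Br bonding pair) generates a secondary carbocation.
No single 1,2-shift to an adjacent carbon would give a more-substituted cation, so no rearrangement occurs.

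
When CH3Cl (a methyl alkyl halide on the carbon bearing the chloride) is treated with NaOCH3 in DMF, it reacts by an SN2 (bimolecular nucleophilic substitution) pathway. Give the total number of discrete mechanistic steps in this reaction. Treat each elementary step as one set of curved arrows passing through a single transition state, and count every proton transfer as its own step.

Step 1: CH3O⁻ attacks the back face of the α-carbon while Cl⁻ departs with the C–Cl bonding pair — a single concerted displacement through a pentacoordinate transition state.
Total: 1 elementary step.

1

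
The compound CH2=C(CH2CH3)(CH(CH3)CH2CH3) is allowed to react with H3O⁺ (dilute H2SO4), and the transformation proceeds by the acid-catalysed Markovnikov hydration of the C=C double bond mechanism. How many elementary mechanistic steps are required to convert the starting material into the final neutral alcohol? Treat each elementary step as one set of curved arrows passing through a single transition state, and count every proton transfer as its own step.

3

Step 1: Electrophilic addition begins with the π(C=C) electrons forming a bond to the proton of H3O⁺. Following Markovnikov's rule, the resulting cation is tertiary. H2O is released.
(No 1,2-shift: no single shift to an adjacent carbon would give a more stable cation.)
Step 2: Water acts as the nucleophile: an oxygen lone pair bonds to the cationic carbon, giving an oxonium-ion intermediate.
Step 3: H2O removes a proton from the oxonium oxygen, regenerating H3O⁺ and giving the neutral alcohol.
Total: 3 elementary steps.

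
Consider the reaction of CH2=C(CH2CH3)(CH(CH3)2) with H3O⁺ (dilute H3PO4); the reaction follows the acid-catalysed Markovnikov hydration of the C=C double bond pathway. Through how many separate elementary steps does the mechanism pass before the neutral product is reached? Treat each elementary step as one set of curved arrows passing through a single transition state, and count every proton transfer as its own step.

3

Step 1: Protonation of the alkene by H3O⁺: the π bond acts as the nucleophile and picks up H⁺, giving the more stable (Markovnikov) tertiary carbocation. H2O is released.
(No 1,2-shift: no single shift to an adjacent carbon would give a more stable cation.)
Step 2: A lone pair on the oxygen of H2O attacks the carbocation, forming a C–O bond and an oxonium ion (a protonated alcohol).
Step 3: Proton transfer from the O–H of the oxonium ion to H2O completes the catalytic cycle and yields the alcohol.
Total: 3 elementary steps.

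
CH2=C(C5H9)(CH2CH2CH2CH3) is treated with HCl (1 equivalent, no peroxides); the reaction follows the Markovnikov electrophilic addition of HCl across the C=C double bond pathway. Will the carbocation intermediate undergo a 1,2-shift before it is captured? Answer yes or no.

The first-formed carbocation is tertiary.
No single 1,2-shift to an adjacent carbon would produce a more-substituted cation than the one already present, so no rearrangement occurs.

no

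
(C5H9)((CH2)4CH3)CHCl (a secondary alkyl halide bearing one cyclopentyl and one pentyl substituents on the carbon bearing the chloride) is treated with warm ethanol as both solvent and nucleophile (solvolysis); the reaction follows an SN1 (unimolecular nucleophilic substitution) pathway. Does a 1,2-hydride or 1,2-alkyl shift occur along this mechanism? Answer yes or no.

The first-formed carbocation is secondary.
The adjacent cyclopentyl carbon already bears 2 other carbon substituents and has a hydrogen to migrate; after a 1,2-hydride shift from that carbon the positive charge sits on a tertiary centre.
Tertiary is more stable than secondary, so the shift occurs.

yes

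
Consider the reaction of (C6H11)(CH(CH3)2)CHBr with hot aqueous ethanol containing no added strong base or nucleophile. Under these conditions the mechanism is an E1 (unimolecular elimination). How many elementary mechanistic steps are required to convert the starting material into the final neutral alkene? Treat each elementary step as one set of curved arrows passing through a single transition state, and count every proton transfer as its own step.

Step 1: Ionisation: the C–Br σ-bond cleaves heterolytically; both bonding electrons depart with Br⁻, leaving a secondary carbocation at the α-carbon.
Step 2: A hydride (H with its bonding pair) migrates from the adjacent isopropyl carbon to the cationic centre — a 1,2-hydride shift — upgrading the secondary cation to a tertiary one.
Step 3: A water (or ethanol) molecule (solvent) deprotonates a β-carbon; as the C–H bond breaks, those electrons form the new alkene π bond.
Total: 3 elementary steps.

3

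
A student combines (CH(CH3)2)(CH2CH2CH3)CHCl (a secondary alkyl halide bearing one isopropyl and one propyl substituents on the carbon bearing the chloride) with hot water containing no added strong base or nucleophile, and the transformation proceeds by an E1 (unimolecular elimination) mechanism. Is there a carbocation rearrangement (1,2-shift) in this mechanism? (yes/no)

yes

The first-formed carbocation is secondary.
The adjacent isopropyl carbon already bears 2 other carbon substituents and has a hydrogen to migrate; after a 1,2-hydride shift from that carbon the positive charge sits on a tertiary centre.
Tertiary is more stable than secondary, so the shift occurs.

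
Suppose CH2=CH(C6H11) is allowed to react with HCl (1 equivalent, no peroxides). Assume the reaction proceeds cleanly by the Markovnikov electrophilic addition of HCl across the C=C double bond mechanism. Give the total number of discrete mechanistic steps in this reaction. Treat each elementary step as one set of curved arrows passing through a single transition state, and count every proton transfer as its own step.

3

Step 1: Protonation of the alkene by HCl: the π bond acts as the nucleophile and picks up H⁺, giving the more stable (Markovnikov) secondary carbocation. The H–Cl bond breaks heterolytically, releasing Cl⁻.
Step 2: A hydride (H with its bonding pair) migrates from the adjacent cyclohexyl carbon to the cationic centre — a 1,2-hydride shift — upgrading the secondary cation to a tertiary one.
Step 3: Cl⁻ captures the cation: a lone pair on Cl⁻ fills the empty p orbital, producing the alkyl halide product.
Total: 3 elementary steps.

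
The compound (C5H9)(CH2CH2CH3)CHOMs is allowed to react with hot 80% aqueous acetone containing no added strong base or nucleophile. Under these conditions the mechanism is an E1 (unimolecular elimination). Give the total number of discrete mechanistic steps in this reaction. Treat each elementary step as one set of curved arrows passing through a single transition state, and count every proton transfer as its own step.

3

Step 1: Rate-determining heterolysis of the C–O bond gives MsO⁻ and a secondary carbocation.
Step 2: A hydride (H with its bonding pair) migrates from the adjacent cyclopentyl carbon to the cationic centre — a 1,2-hydride shift — upgrading the secondary cation to a tertiary one.
Step 3: A weak base (a water molecule from the solvent) removes a proton from a carbon adjacent to the cationic centre; the electrons of that C–H bond become the new π(C=C) bond, giving the alkene.
Total: 3 elementary steps.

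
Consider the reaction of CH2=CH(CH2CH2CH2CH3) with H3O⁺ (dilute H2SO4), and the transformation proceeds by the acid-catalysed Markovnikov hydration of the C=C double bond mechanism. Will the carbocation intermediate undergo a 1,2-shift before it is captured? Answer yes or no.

The first-formed carbocation is secondary.
No single 1,2-shift to an adjacent carbon would produce a more-substituted cation than the one already present, so no rearrangement occurs.

no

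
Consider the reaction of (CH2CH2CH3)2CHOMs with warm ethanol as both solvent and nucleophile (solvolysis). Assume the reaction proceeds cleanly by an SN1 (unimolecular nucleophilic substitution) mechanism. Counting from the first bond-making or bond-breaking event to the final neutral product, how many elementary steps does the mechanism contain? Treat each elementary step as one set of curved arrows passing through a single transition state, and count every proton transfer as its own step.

3

Step 1: Ionisation: the C–O σ-bond cleaves heterolytically; both bonding electrons depart with MsO⁻, leaving a secondary carbocation at the α-carbon.
(No 1,2-shift: no single shift to an adjacent carbon would give a more stable cation.)
Step 2: CH3CH2OH donates an oxygen lone pair into the empty p orbital of the cation, giving a protonated ether (an oxonium ion).
Step 3: Deprotonation of the oxonium oxygen by solvent ethanol yields the neutral ether.
Total: 3 elementary steps.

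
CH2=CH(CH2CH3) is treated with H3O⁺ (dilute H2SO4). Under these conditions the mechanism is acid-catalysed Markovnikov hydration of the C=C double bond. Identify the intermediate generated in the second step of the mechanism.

Step 1: The π electrons of the C=C bond attack a proton of H3O⁺; Markovnikov addition places the new C–H on the less-substituted alkene carbon, so the positive charge ends up on the more-substituted carbon — a secondary carbocation. H2O is released.
Step 2: A lone pair on the oxygen of H2O attacks the carbocation, forming a C–O bond and an oxonium ion (a protonated alcohol).
After step 2 the species present is an oxonium ion.

oxonium ion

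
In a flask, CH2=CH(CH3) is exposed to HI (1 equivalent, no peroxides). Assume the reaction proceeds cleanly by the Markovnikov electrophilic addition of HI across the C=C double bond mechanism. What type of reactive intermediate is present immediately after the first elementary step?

Step 1: The π electrons of the C=C bond attack a proton of HI; Markovnikov addition places the new C–H on the less-substituted alkene carbon, so the positive charge ends up on the more-substituted carbon — a secondary carbocation. The H–I bond breaks heterolytically, releasing I⁻.
After step 1 the species present is a secondary carbocation.

secondary carbocation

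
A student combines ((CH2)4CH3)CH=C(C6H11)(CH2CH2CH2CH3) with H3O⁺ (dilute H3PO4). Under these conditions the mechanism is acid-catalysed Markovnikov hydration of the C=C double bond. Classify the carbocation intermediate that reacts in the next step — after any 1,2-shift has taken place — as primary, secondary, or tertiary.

tertiary

Step 1: The π electrons of the C=C bond attack a proton of H3O⁺; Markovnikov addition places the new C–H on the less-substituted alkene carbon, so the positive charge ends up on the more-substituted carbon — a tertiary carbocation. H2O is released.
No single 1,2-shift to an adjacent carbon would give a more-substituted cation, so no rearrangement occurs.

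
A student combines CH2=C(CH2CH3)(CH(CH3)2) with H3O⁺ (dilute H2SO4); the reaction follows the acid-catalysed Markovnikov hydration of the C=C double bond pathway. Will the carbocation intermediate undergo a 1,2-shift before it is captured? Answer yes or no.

no

The first-formed carbocation is tertiary.
No single 1,2-shift to an adjacent carbon would produce a more-substituted cation than the one already present, so no rearrangement occurs.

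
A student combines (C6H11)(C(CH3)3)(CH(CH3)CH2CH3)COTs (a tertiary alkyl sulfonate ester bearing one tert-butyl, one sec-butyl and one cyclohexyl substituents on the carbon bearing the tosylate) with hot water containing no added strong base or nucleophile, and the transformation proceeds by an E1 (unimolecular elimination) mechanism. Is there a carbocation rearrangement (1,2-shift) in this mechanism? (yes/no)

no

The first-formed carbocation is tertiary.
No single 1,2-shift to an adjacent carbon would produce a more-substituted cation than the one already present, so no rearrangement occurs.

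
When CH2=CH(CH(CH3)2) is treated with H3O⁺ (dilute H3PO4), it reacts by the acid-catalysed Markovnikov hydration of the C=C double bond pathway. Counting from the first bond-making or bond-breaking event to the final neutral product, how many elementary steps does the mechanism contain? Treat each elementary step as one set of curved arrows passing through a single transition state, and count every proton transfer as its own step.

Step 1: Electrophilic addition begins with the π(C=C) electrons forming a bond to the proton of H3O⁺. Following Markovnikov's rule, the resulting cation is secondary. H2O is released.
Step 2: A hydride (H with its bonding pair) migrates from the adjacent isopropyl carbon to the cationic centre — a 1,2-hydride shift — upgrading the secondary cation to a tertiary one.
Step 3: Nucleophilic capture of the cation by H2O produces the protonated alcohol (an oxonium ion).
Step 4: H2O removes a proton from the oxonium oxygen, regenerating H3O⁺ and giving the neutral alcohol.
Total: 4 elementary steps.

4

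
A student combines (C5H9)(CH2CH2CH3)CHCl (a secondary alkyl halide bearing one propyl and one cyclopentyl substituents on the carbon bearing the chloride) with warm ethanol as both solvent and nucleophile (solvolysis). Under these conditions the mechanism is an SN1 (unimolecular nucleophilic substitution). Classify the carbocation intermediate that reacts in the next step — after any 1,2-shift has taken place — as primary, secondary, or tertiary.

tertiary

Step 1: Ionisation: the C–Cl σ-bond cleaves heterolytically; both bonding electrons depart with Cl⁻, leaving a secondary carbocation at the α-carbon.
Step 2: A hydride (H with its bonding pair) migrates from the adjacent cyclopentyl carbon to the cationic centre — a 1,2-hydride shift — upgrading the secondary cation to a tertiary one.
The cation rearranges from secondary to tertiary via a 1,2-hydride shift from the adjacent cyclopentyl carbon; the tertiary cation is what reacts next.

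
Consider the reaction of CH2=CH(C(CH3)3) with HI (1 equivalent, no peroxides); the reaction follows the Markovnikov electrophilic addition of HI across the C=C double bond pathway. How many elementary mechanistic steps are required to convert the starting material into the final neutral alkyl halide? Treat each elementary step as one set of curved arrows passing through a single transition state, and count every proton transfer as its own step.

Step 1: Protonation of the alkene by HI: the π bond acts as the nucleophile and picks up H⁺, giving the more stable (Markovnikov) secondary carbocation. The H–I bond breaks heterolytically, releasing I⁻.
Step 2: Carbocation rearrangement: a 1,2-methyl shift from the adjacent tert-butyl carbon converts the initially-formed secondary cation into the more stable tertiary cation.
Step 3: I⁻ captures the cation: a lone pair on I⁻ fills the empty p orbital, producing the alkyl halide product.
Total: 3 elementary steps.

3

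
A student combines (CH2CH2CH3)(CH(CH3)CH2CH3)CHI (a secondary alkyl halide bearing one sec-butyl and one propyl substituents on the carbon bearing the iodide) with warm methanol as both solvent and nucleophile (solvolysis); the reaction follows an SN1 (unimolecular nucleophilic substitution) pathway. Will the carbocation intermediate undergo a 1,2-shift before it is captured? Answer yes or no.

yes

The first-formed carbocation is secondary.
The adjacent sec-butyl carbon already bears 2 other carbon substituents and has a hydrogen to migrate; after a 1,2-hydride shift from that carbon the positive charge sits on a tertiary centre.
Tertiary is more stable than secondary, so the shift occurs.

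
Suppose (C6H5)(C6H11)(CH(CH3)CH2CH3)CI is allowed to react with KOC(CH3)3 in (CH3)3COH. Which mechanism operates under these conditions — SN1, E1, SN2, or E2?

Conditions: a strong/bulky base with a tertiary substrate bearing a β-hydrogen.
These conditions are the textbook signature of the E2 pathway.
A strong (often hindered) base removes a β-H in concert with loss of the leaving group — bimolecular elimination.

E2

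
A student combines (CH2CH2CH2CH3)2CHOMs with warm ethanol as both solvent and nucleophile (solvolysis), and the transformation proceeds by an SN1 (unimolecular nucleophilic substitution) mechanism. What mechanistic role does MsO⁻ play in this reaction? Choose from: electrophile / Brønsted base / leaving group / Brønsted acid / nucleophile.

leaving group

Step 1: Unassisted departure of MsO⁻ (taking the C–O bonding pair) generates a secondary carbocation.
MsO⁻ departs with both electrons of the breaking σ-bond — that is the definition of a leaving group.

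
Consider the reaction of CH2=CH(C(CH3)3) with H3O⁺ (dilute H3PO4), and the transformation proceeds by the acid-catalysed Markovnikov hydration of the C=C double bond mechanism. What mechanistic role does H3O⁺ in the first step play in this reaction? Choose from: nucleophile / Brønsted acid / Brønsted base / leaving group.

Brønsted acid

Step 1: Protonation of the alkene by H3O⁺: the π bond acts as the nucleophile and picks up H⁺, giving the more stable (Markovnikov) secondary carbocation. H2O is released.
H3O⁺ in the first step donates a proton in a proton-transfer step — a Brønsted acid.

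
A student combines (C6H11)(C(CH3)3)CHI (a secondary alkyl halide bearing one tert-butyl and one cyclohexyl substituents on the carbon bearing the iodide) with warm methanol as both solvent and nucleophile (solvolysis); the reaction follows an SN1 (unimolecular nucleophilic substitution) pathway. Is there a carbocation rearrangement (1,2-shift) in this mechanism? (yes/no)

yes

The first-formed carbocation is secondary.
The adjacent cyclohexyl carbon already bears 2 other carbon substituents and has a hydrogen to migrate; after a 1,2-hydride shift from that carbon the positive charge sits on a tertiary centre.
Tertiary is more stable than secondary, so the shift occurs.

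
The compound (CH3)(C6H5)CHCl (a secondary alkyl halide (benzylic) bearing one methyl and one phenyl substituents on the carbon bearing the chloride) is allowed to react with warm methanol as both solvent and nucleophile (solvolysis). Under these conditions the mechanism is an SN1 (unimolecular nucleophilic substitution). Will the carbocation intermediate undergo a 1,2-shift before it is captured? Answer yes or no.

no

The first-formed carbocation is secondary.
No single 1,2-shift to an adjacent carbon would produce a more-substituted cation than the one already present, so no rearrangement occurs.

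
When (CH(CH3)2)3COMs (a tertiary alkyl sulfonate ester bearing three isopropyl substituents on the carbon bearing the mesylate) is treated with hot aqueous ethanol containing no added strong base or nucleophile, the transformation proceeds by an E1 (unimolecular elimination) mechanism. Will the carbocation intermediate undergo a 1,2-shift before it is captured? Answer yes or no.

no

The first-formed carbocation is tertiary.
No single 1,2-shift to an adjacent carbon would produce a more-substituted cation than the one already present, so no rearrangement occurs.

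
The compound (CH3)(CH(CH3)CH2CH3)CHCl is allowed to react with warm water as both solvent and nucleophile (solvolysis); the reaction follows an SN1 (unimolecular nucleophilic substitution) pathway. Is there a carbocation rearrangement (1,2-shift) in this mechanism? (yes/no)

The first-formed carbocation is secondary.
The adjacent sec-butyl carbon already bears 2 other carbon substituents and has a hydrogen to migrate; after a 1,2-hydride shift from that carbon the positive charge sits on a tertiary centre.
Tertiary is more stable than secondary, so the shift occurs.

yes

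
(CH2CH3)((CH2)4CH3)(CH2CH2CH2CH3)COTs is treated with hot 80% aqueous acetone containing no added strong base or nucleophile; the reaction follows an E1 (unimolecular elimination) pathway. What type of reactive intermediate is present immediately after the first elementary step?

Step 1: Ionisation: the C–O σ-bond cleaves heterolytically; both bonding electrons depart with TsO⁻, leaving a tertiary carbocation at the α-carbon.
After step 1 the species present is a tertiary carbocation.

tertiary carbocation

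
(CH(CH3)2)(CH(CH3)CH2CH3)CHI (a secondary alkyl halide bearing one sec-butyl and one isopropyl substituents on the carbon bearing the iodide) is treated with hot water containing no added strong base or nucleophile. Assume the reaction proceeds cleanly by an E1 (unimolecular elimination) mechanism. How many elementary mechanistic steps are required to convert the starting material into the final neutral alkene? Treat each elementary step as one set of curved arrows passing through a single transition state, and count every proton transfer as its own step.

Step 1: Unassisted departure of I⁻ (taking the C–I bonding pair) generates a secondary carbocation.
Step 2: Carbocation rearrangement: a 1,2-hydride shift from the adjacent sec-butyl carbon converts the initially-formed secondary cation into the more stable tertiary cation.
Step 3: A weak base (a water molecule from the solvent) removes a proton from a carbon adjacent to the cationic centre; the electrons of that C–H bond become the new π(C=C) bond, giving the alkene.
Total: 3 elementary steps.

3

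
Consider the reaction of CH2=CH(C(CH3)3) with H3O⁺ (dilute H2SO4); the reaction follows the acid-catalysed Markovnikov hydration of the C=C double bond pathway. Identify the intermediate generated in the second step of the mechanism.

tertiary carbocation

Step 1: Protonation of the alkene by H3O⁺: the π bond acts as the nucleophile and picks up H⁺, giving the more stable (Markovnikov) secondary carbocation. H2O is released.
Step 2: A 1,2-methyl shift from the adjacent tert-butyl carbon moves the positive charge from the secondary centre to an adjacent carbon, generating a more stable tertiary carbocation.
After step 2 the species present is a tertiary carbocation.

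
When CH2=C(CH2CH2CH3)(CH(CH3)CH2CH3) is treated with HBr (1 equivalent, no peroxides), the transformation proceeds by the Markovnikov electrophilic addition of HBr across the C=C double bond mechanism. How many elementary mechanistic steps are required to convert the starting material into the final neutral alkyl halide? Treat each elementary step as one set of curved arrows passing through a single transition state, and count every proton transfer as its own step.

2

Step 1: Electrophilic addition begins with the π(C=C) electrons forming a bond to the proton of HBr. Following Markovnikov's rule, the resulting cation is tertiary. The H–Br bond breaks heterolytically, releasing Br⁻.
(No 1,2-shift: no single shift to an adjacent carbon would give a more stable cation.)
Step 2: The Br⁻ anion donates a lone pair to the carbocation, forming the new C–Br σ-bond and giving the neutral alkyl halide.
Total: 2 elementary steps.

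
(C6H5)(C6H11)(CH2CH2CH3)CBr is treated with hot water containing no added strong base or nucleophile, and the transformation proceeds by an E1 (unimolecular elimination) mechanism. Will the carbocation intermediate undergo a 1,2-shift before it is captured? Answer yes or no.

The first-formed carbocation is tertiary.
No single 1,2-shift to an adjacent carbon would produce a more-substituted cation than the one already present, so no rearrangement occurs.

no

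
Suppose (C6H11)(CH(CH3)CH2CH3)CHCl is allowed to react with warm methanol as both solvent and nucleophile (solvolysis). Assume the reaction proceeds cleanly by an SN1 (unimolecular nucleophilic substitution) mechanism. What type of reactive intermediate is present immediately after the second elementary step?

Step 1: Ionisation: the C–Cl σ-bond cleaves heterolytically; both bonding electrons depart with Cl⁻, leaving a secondary carbocation at the α-carbon.
Step 2: A 1,2-hydride shift from the adjacent cyclohexyl carbon moves the positive charge from the secondary centre to an adjacent carbon, generating a more stable tertiary carbocation.
After step 2 the species present is a tertiary carbocation.

tertiary carbocation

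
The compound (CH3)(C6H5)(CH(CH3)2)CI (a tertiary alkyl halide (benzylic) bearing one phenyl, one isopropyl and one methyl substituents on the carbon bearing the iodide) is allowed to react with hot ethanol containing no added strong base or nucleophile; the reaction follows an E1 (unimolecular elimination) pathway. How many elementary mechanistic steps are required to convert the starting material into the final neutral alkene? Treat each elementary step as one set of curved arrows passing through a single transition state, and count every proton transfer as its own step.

2

Step 1: Ionisation: the C–I σ-bond cleaves heterolytically; both bonding electrons depart with I⁻, leaving a tertiary carbocation at the α-carbon.
(No 1,2-shift: no single shift to an adjacent carbon would give a more stable cation.)
Step 2: An ethanol molecule (solvent) deprotonates a β-carbon; as the C–H bond breaks, those electrons form the new alkene π bond.
Total: 2 elementary steps.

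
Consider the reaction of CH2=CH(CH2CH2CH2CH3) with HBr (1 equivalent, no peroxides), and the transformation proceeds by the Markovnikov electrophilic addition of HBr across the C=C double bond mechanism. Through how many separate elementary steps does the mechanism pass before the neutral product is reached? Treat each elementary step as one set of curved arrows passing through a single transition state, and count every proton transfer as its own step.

Step 1: Protonation of the alkene by HBr: the π bond acts as the nucleophile and picks up H⁺, giving the more stable (Markovnikov) secondary carbocation. The H–Br bond breaks heterolytically, releasing Br⁻.
(No 1,2-shift: no single shift to an adjacent carbon would give a more stable cation.)
Step 2: The Br⁻ anion donates a lone pair to the carbocation, forming the new C–Br σ-bond and giving the neutral alkyl halide.
Total: 2 elementary steps.

2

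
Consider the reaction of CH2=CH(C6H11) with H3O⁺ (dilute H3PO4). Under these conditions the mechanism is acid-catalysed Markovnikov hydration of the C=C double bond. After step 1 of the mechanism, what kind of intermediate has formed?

secondary carbocation

Step 1: Protonation of the alkene by H3O⁺: the π bond acts as the nucleophile and picks up H⁺, giving the more stable (Markovnikov) secondary carbocation. H2O is released.
After step 1 the species present is a secondary carbocation.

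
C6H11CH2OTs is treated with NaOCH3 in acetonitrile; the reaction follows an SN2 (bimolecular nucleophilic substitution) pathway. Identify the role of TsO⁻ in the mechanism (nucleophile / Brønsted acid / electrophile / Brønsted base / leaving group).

Step 1: CH3O⁻ attacks the back face of the α-carbon while TsO⁻ departs with the C–O bonding pair — a single concerted displacement through a pentacoordinate transition state.
TsO⁻ departs with both electrons of the breaking σ-bond — that is the definition of a leaving group.

leaving group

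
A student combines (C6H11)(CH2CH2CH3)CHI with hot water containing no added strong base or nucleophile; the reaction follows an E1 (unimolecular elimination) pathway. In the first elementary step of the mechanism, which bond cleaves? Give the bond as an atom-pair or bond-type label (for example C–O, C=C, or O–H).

C–I

Step 1: Ionisation: the C–I σ-bond cleaves heterolytically; both bonding electrons depart with I⁻, leaving a secondary carbocation at the α-carbon.
The bond broken in this step is the C–I bond.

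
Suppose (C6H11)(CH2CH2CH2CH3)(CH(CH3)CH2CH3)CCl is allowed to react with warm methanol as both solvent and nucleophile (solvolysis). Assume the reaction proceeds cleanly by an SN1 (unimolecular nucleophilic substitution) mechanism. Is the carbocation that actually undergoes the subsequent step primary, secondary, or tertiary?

Step 1: The C–Cl bond breaks with both electrons going to the chloride; Cl⁻ leaves and a tertiary carbocation remains.
No single 1,2-shift to an adjacent carbon would give a more-substituted cation, so no rearrangement occurs.

tertiary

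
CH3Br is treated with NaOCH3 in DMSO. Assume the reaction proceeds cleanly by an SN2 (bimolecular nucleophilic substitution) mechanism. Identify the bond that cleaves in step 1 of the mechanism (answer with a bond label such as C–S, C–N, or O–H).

C–Br

Step 1: The methoxide nucleophile donates a lone pair from O to the α-carbon in a backside attack; simultaneously the C–Br σ-bond breaks and both of its electrons leave with Br⁻. One concerted step with inversion of configuration.
The bond broken in this step is the C–Br bond.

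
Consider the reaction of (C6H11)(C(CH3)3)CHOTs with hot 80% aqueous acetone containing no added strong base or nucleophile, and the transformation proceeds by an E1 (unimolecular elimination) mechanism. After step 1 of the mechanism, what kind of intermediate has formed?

Step 1: The C–O bond breaks with both electrons going to the tosylate; TsO⁻ leaves and a secondary carbocation remains.
After step 1 the species present is a secondary carbocation.

secondary carbocation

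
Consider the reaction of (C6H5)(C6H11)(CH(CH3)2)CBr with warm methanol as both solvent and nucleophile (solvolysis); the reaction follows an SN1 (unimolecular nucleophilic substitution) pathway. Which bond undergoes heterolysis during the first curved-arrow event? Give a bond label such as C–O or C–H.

Step 1: The C–Br bond breaks with both electrons going to the bromide; Br⁻ leaves and a tertiary carbocation remains.
The bond broken in this step is the C–Br bond.

C–Br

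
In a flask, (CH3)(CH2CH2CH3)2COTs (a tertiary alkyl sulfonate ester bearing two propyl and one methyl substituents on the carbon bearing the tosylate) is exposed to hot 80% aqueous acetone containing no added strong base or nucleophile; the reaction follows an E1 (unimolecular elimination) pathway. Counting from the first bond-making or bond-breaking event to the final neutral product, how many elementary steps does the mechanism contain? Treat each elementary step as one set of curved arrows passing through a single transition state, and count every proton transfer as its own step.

Step 1: Unassisted departure of TsO⁻ (taking the C–O bonding pair) generates a tertiary carbocation.
(No 1,2-shift: no single shift to an adjacent carbon would give a more stable cation.)
Step 2: Loss of a β-proton to a water molecule of the solvent: the C–H bonding pair collapses toward the cationic carbon to form the C=C π bond, yielding the alkene.
Total: 2 elementary steps.

2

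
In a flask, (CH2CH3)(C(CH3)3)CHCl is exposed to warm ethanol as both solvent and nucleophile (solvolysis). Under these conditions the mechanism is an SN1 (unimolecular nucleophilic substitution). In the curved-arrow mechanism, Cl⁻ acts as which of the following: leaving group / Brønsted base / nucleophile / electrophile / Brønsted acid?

leaving group

Step 1: Unassisted departure of Cl⁻ (taking the C–Cl bonding pair) generates a secondary carbocation.
Cl⁻ departs with both electrons of the breaking σ-bond — that is the definition of a leaving group.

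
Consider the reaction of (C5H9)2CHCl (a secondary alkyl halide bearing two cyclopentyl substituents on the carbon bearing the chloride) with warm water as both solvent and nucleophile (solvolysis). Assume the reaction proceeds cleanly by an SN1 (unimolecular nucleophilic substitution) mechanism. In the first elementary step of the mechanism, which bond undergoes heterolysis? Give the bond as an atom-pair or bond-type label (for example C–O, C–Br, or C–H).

C–Cl

Step 1: Unassisted departure of Cl⁻ (taking the C–Cl bonding pair) generates a secondary carbocation.
The bond broken in this step is the C–Cl bond.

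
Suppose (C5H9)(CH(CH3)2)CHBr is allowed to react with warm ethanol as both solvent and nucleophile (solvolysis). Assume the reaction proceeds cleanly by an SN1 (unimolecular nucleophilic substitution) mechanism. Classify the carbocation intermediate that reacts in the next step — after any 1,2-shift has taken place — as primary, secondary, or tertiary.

tertiary

Step 1: Unassisted departure of Br⁻ (taking the C–Br bonding pair) generates a secondary carbocation.
Step 2: Carbocation rearrangement: a 1,2-hydride shift from the adjacent isopropyl carbon converts the initially-formed secondary cation into the more stable tertiary cation.
The cation rearranges from secondary to tertiary via a 1,2-hydride shift from the adjacent isopropyl carbon; the tertiary cation is what reacts next.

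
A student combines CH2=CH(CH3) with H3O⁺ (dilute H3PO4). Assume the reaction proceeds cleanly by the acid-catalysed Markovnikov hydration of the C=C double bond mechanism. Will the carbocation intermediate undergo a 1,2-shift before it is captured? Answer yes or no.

The first-formed carbocation is secondary.
No single 1,2-shift to an adjacent carbon would produce a more-substituted cation than the one already present, so no rearrangement occurs.

no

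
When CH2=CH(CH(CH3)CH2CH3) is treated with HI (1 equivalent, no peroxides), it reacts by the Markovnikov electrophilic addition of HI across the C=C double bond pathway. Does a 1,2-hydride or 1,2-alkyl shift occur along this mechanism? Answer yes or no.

The first-formed carbocation is secondary.
The adjacent sec-butyl carbon already bears 2 other carbon substituents and has a hydrogen to migrate; after a 1,2-hydride shift from that carbon the positive charge sits on a tertiary centre.
Tertiary is more stable than secondary, so the shift occurs.

yes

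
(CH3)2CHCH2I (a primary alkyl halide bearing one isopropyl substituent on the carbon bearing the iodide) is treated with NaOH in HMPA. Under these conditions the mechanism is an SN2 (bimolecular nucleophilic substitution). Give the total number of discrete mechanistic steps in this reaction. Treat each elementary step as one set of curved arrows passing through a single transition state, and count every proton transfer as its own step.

Step 1: OH⁻ attacks the back face of the α-carbon while I⁻ departs with the C–I bonding pair — a single concerted displacement through a pentacoordinate transition state.
Total: 1 elementary step.

1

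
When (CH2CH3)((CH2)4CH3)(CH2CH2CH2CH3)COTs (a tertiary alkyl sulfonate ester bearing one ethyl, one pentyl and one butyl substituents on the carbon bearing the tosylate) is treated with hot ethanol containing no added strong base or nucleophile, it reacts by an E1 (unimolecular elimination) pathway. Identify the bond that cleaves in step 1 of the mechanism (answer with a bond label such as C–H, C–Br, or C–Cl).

C–O

Step 1: Ionisation: the C–O σ-bond cleaves heterolytically; both bonding electrons depart with TsO⁻, leaving a tertiary carbocation at the α-carbon.
The bond broken in this step is the C–O bond.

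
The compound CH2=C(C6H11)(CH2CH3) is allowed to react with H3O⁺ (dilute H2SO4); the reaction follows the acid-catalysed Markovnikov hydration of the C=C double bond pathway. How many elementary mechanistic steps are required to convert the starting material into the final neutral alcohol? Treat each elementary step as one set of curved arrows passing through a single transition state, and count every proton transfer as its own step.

Step 1: The π electrons of the C=C bond attack a proton of H3O⁺; Markovnikov addition places the new C–H on the less-substituted alkene carbon, so the positive charge ends up on the more-substituted carbon — a tertiary carbocation. H2O is released.
(No 1,2-shift: no single shift to an adjacent carbon would give a more stable cation.)
Step 2: Nucleophilic capture of the cation by H2O produces the protonated alcohol (an oxonium ion).
Step 3: Proton transfer from the O–H of the oxonium ion to H2O completes the catalytic cycle and yields the alcohol.
Total: 3 elementary steps.

3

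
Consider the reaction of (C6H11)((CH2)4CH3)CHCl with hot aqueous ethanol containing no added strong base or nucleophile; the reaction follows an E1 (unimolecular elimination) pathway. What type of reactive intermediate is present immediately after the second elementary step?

tertiary carbocation

Step 1: Ionisation: the C–Cl σ-bond cleaves heterolytically; both bonding electrons depart with Cl⁻, leaving a secondary carbocation at the α-carbon.
Step 2: Carbocation rearrangement: a 1,2-hydride shift from the adjacent cyclohexyl carbon converts the initially-formed secondary cation into the more stable tertiary cation.
After step 2 the species present is a tertiary carbocation.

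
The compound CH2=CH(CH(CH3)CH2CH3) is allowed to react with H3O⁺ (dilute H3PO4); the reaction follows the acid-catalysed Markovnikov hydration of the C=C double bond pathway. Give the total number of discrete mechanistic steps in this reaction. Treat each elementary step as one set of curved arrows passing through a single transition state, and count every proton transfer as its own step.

4

Step 1: The π electrons of the C=C bond attack a proton of H3O⁺; Markovnikov addition places the new C–H on the less-substituted alkene carbon, so the positive charge ends up on the more-substituted carbon — a secondary carbocation. H2O is released.
Step 2: A 1,2-hydride shift from the adjacent sec-butyl carbon moves the positive charge from the secondary centre to an adjacent carbon, generating a more stable tertiary carbocation.
Step 3: A lone pair on the oxygen of H2O attacks the carbocation, forming a C–O bond and an oxonium ion (a protonated alcohol).
Step 4: H2O removes a proton from the oxonium oxygen, regenerating H3O⁺ and giving the neutral alcohol.
Total: 4 elementary steps.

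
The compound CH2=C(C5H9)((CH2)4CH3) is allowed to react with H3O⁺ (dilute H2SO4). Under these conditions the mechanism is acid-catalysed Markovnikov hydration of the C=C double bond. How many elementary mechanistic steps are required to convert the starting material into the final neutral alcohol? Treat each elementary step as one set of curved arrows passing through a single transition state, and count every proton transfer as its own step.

3

Step 1: The π electrons of the C=C bond attack a proton of H3O⁺; Markovnikov addition places the new C–H on the less-substituted alkene carbon, so the positive charge ends up on the more-substituted carbon — a tertiary carbocation. H2O is released.
(No 1,2-shift: no single shift to an adjacent carbon would give a more stable cation.)
Step 2: Water acts as the nucleophile: an oxygen lone pair bonds to the cationic carbon, giving an oxonium-ion intermediate.
Step 3: H2O removes a proton from the oxonium oxygen, regenerating H3O⁺ and giving the neutral alcohol.
Total: 3 elementary steps.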